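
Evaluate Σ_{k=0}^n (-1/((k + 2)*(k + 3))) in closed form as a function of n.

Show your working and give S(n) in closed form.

S(n) = (-n - 1)/(2*(n + 3))

t_(k+1)/t_k = (k + 2)/(k + 4).
Normal form (A,B,C) = (k + 2, k + 4, 1).
Key eq: (k + 2)·f(k+1) = (k + 3)·f(k) + (1).
From deg A=1, deg B=1, deg C=0: d=1.
Match coefficients ⇒ f(k) = k/2.
R(k) = B(k−1)·f(k)/C(k) = k*(k + 3)/2; s_k = R·t_k = -k/(2*k + 4).
s_(k+1) − s_k = -1/(k**2 + 5*k + 6) = t_k.
Telescope: S(n) = s_(n+1) − s_(0) = (-n - 1)/(2*(n + 3)) − (0) = (-n - 1)/(2*(n + 3)).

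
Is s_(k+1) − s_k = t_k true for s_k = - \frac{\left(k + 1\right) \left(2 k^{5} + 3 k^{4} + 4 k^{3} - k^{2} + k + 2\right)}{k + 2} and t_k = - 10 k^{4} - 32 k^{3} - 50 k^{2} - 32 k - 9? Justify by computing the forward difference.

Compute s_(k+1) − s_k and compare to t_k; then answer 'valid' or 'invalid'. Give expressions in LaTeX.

s_(k+1) = (-2*k**6 - 17*k**5 - 62*k**4 - 121*k**3 - 131*k**2 - 77*k - 22)/(k + 3)
s_(k+1) − s_k = (-10*k**6 - 74*k**5 - 221*k**4 - 364*k**3 - 336*k**2 - 165*k - 38)/(k**2 + 5*k + 6)
(s_(k+1) − s_k) − t_k = (8*k**5 + 49*k**4 + 110*k**3 + 133*k**2 + 72*k + 16)/(k**2 + 5*k + 6)

Invalid: residual \frac{8 k^{5} + 49 k^{4} + 110 k^{3} + 133 k^{2} + 72 k + 16}{k^{2} + 5 k + 6} ≠ 0.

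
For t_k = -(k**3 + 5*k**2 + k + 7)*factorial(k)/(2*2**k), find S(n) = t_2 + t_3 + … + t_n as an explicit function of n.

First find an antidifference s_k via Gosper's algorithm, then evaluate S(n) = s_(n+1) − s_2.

S(n) = (10*2**n - n**3*factorial(n) - 7*n**2*factorial(n) - 9*n*factorial(n) - 3*factorial(n))/(2*2**n)

r(k) = (k + 1)*(k + (k + 1)**3 + 5*(k + 1)**2 + 8)/(2*(k**3 + 5*k**2 + k + 7)) after simplifying.
Normal form (A,B,C) = (k/2 + 1/2, 1, k**3 + 5*k**2 + k + 7).
Solve (k/2 + 1/2)·f(k+1) − (1)·f(k) = k**3 + 5*k**2 + k + 7.
d = 2 from the (1,0,3) case.
Match coefficients ⇒ f(k) = 2*(k**2 + 4*k - 2).
So s_k = (B(k−1)f/C)·t_k = (2*(k**2 + 4*k - 2)/(k**3 + 5*k**2 + k + 7))·t_k = -(k**2 + 4*k - 2)*factorial(k)/2**k.
s_(k+1) − s_k = -(k**3 + 5*k**2 + k + 7)*factorial(k)/(2*2**k) = t_k.
Σ_(k=2)^n t_k = s_(n+1) − s_(2) = (-2**(-n - 1)*(n**2 + 6*n + 3)*factorial(n + 1)) − (-5), i.e. (10*2**n - n**3*factorial(n) - 7*n**2*factorial(n) - 9*n*factorial(n) - 3*factorial(n))/(2*2**n).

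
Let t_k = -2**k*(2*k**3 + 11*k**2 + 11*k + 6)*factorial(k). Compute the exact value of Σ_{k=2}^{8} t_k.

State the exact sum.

Σ = -19694223296

r(k) = 2*(2*k**4 + 19*k**3 + 56*k**2 + 69*k + 30)/(2*k**3 + 11*k**2 + 11*k + 6) after simplifying.
Gosper form: A/B · C(k+1)/C(k) with A=2*k + 2, B=1, C=k**3 + 11*k**2/2 + 11*k/2 + 3.
Key eq: (2*k + 2)·f(k+1) = (1)·f(k) + (k**3 + 11*k**2/2 + 11*k/2 + 3).
deg f ≤ 2 (via 1,0,3).
A polynomial solution: f(k) = (k**2 + 3*k - 2)/2.
Then R = B(k−1)f/C = (k**2 + 3*k - 2)/(2*k**3 + 11*k**2 + 11*k + 6), so s_k = R(k)·t_k = -2**k*(k**2 + 3*k - 2)*factorial(k).
Verify: -2**k*(2*k**3 + 11*k**2 + 11*k + 6)*factorial(k) matches t_k.
Σ_(k=2)^(8) t_k = s_(9) − s_(2) = -19694223360 − (-64) = -19694223296.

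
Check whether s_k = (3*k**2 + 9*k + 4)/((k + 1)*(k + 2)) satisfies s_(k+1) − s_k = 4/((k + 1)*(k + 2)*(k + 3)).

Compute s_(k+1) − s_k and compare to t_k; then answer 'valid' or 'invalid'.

s_(k+1) = (9*k + 3*(k + 1)**2 + 13)/((k + 2)*(k + 3))
s_(k+1) − s_k = 4/(k**3 + 6*k**2 + 11*k + 6)
(s_(k+1) − s_k) − t_k = 0

valid; difference matches t_k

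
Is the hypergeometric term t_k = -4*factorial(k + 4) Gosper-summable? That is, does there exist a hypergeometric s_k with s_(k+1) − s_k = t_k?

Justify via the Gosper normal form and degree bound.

No. Not Gosper-summable.

t_(k+1)/t_k = k + 5.
Normal form (A,B,C) = (k + 5, 1, 1).
Set up (k + 5)·f(k+1) − (1)·f(k) − (1) = 0.
d = -1 from the (1,0,0) case.
deg f ≤ -1 is impossible — no certificate.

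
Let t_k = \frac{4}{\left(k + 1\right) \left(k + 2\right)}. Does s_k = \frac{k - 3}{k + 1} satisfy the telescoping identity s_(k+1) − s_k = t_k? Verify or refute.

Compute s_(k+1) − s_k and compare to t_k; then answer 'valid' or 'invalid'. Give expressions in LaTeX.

Valid: the claim telescopes to t_k.

s_(k+1) = (k - 2)/(k + 2)
s_(k+1) − s_k = 4/(k**2 + 3*k + 2)
(s_(k+1) − s_k) − t_k = 0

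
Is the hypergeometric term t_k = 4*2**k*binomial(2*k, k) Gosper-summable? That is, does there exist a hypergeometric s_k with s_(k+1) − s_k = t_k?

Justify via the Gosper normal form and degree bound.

Step 1: r(k) = 4*(2*k + 1)/(k + 1).
Take A(k)=8*k + 4, B(k)=k + 1, C(k)=1.
Key eq: (8*k + 4)·f(k+1) = (k)·f(k) + (1).
From deg A=1, deg B=1, deg C=0: d=-1.
d = -1 < 0 ⇒ no nonzero polynomial f; not summable.

No; the degree bound rules out any f.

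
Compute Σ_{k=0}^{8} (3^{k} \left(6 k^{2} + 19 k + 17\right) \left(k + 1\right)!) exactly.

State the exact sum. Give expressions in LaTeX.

Ratio r(k) = 3*(6*k**3 + 43*k**2 + 104*k + 84)/(6*k**2 + 19*k + 17).
Take A(k)=3*k + 6, B(k)=1, C(k)=k**2 + 19*k/6 + 17/6.
Key eq: (3*k + 6)·f(k+1) = (1)·f(k) + (k**2 + 19*k/6 + 17/6).
d = 1 from the (1,0,2) case.
Solve for f: f(k) = (2*k + 1)/6 (degree 1 ≤ 1).
R(k) = B(k−1)·f(k)/C(k) = (2*k + 1)/(6*k**2 + 19*k + 17); s_k = R·t_k = 3**k*(2*k + 1)*factorial(k + 1).
Δs = 3**k*(6*k**2 + 19*k + 17)*factorial(k + 1), as required.
Evaluate s at k=9 and k=0: 1357087737600 and 1; difference 1357087737599.

Σ = 1357087737599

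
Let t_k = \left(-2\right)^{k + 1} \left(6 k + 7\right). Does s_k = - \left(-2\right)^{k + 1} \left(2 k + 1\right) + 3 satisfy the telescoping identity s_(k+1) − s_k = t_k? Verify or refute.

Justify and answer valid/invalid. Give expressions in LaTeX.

valid (s_(k+1) − s_k reduces to t_k)

s_(k+1) = -4*(-2)**k*(2*k + 3) + 3
s_(k+1) − s_k = (-2)**(k + 1)*(6*k + 7)
(s_(k+1) − s_k) − t_k = 0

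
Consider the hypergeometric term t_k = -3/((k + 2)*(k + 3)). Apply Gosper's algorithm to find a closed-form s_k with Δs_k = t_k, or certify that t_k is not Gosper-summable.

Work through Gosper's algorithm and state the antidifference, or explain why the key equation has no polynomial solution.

s_k = -3*k/(2*k + 4)

Ratio r(k) = (k + 2)/(k + 4).
A = k + 2, B = k + 4, C = 1.
f must satisfy (k + 2)·f(k+1) − (k + 3)·f(k) = 1.
From deg A=1, deg B=1, deg C=0: d=1.
Solve for f: f(k) = k/2 (degree 1 ≤ 1).
Get s_k = R·t_k = -3*k/(2*k + 4) with R(k) = B(k−1)f(k)/C(k) = k*(k + 3)/2.
s_(k+1) − s_k = -3/(k**2 + 5*k + 6) = t_k.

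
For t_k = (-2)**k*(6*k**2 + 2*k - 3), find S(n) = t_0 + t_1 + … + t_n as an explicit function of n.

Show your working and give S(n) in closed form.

Step 1: r(k) = 2*(-2*k - 6*(k + 1)**2 + 1)/(6*k**2 + 2*k - 3).
So A=-2 and B=1, with C=k**2 + k/3 - 1/2.
Key eq: (-2)·f(k+1) = (1)·f(k) + (k**2 + k/3 - 1/2).
Degrees (0,0,2) ⇒ d ≤ 2.
Coefficient equations give f(k) = -(2*k**2 - 2*k - 1)/6.
Then R = B(k−1)f/C = -(2*k**2 - 2*k - 1)/(6*k**2 + 2*k - 3), so s_k = R(k)·t_k = (-2)**k*(-2*k**2 + 2*k + 1).
s_(k+1) − s_k = (-2)**k*(6*k**2 + 2*k - 3) = t_k.
Telescope: S(n) = s_(n+1) − s_(0) = (-2)**(n + 1)*(-2*n**2 - 2*n + 1) − (1) = (-2)**(n + 1) + (-2)**(n + 2)*n**2 + (-2)**(n + 2)*n - 1.

S(n) = (-2)**(n + 1) + (-2)**(n + 2)*n**2 + (-2)**(n + 2)*n - 1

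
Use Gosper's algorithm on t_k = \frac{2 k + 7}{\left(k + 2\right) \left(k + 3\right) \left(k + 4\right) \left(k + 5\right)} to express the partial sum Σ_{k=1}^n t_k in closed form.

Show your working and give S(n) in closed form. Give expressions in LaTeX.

S(n) = \frac{n \left(n + 8\right)}{15 \left(n^{2} + 8 n + 15\right)}

r(k) = (k + 2)*(2*k + 9)/((k + 6)*(2*k + 7)) after simplifying.
Factor: A=k + 2; B=k + 6; C=k + 7/2.
f must satisfy (k + 2)·f(k+1) − (k + 5)·f(k) = k + 7/2.
Degrees (1,1,1) ⇒ d ≤ 3.
Match coefficients ⇒ f(k) = k*(k + 3)*(k + 6)/16.
So s_k = (B(k−1)f/C)·t_k = (k*(k + 3)*(k + 5)*(k + 6)/(8*(2*k + 7)))·t_k = k*(k + 6)/(8*(k**2 + 6*k + 8)).
Verify: (2*k + 7)/(k**4 + 14*k**3 + 71*k**2 + 154*k + 120) matches t_k.
Evaluate: s_(n+1) = (n**2 + 8*n + 7)/(8*(n**2 + 8*n + 15)); subtract s_(1) = 7/120 ⇒ S(n) = n*(n + 8)/(15*(n**2 + 8*n + 15)).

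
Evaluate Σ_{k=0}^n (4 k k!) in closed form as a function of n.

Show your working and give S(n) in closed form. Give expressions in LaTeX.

Step 1: r(k) = (k + 1)**2/k.
Factor: A=k + 1; B=1; C=k.
Need (k + 1)·f(k+1) − (1)·f(k) = k.
From deg A=1, deg B=0, deg C=1: d=0.
Solve for f: f(k) = 1 (degree 0 ≤ 0).
R(k) = B(k−1)·f(k)/C(k) = 1/k; s_k = R·t_k = 4*factorial(k).
Verify: 4*k*factorial(k) matches t_k.
Σ_(k=0)^n t_k = s_(n+1) − s_(0) = (4*factorial(n + 1)) − (4), i.e. 4*factorial(n + 1) - 4.

S(n) = 4 \left(n + 1\right)! - 4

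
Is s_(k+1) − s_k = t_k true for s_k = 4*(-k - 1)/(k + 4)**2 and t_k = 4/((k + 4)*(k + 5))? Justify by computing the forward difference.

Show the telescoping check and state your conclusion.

Invalid: residual 12*(-2*k - 9)/(k**4 + 18*k**3 + 121*k**2 + 360*k + 400) ≠ 0.

s_(k+1) = 4*(-k - 2)/(k + 5)**2
s_(k+1) − s_k = 4*(k**2 + 3*k - 7)/(k**4 + 18*k**3 + 121*k**2 + 360*k + 400)
(s_(k+1) − s_k) − t_k = 12*(-2*k - 9)/(k**4 + 18*k**3 + 121*k**2 + 360*k + 400)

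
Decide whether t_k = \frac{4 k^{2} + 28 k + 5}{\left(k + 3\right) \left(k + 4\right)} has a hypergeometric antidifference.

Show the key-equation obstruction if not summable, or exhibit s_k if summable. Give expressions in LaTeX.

Yes. s_k = \frac{k \left(12 k - 7\right)}{3 \left(k + 3\right)}.

t_(k+1)/t_k = (k + 3)*(28*k + 4*(k + 1)**2 + 33)/((k + 5)*(4*k**2 + 28*k + 5)).
Factor: A=k + 3; B=k + 5; C=k**2 + 7*k + 5/4.
Set up (k + 3)·f(k+1) − (k + 4)·f(k) − (k**2 + 7*k + 5/4) = 0.
Bound: deg f ≤ 2.
Solve for f: f(k) = k*(12*k - 7)/12 (degree 2 ≤ 2).
Then R = B(k−1)f/C = k*(k + 4)*(12*k - 7)/(3*(4*k**2 + 28*k + 5)), so s_k = R(k)·t_k = k*(12*k - 7)/(3*(k + 3)).
Check: Δs_k = (4*k**2 + 28*k + 5)/(k**2 + 7*k + 12). ✓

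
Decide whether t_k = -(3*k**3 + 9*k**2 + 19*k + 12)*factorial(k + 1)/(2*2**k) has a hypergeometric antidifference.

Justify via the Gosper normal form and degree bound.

t_(k+1)/t_k = (3*k**4 + 24*k**3 + 82*k**2 + 135*k + 86)/(2*(3*k**3 + 9*k**2 + 19*k + 12)).
Factor: A=k/2 + 1; B=1; C=k**3 + 3*k**2 + 19*k/3 + 4.
Solve (k/2 + 1)·f(k+1) − (1)·f(k) = k**3 + 3*k**2 + 19*k/3 + 4.
Degrees (1,0,3) ⇒ d ≤ 2.
Solve for f: f(k) = 2*(3*k**2 + 3*k + 1)/3 (degree 2 ≤ 2).
Get s_k = R·t_k = -(3*k**2 + 3*k + 1)*factorial(k + 1)/2**k with R(k) = B(k−1)f(k)/C(k) = 2*(3*k**2 + 3*k + 1)/(3*k**3 + 9*k**2 + 19*k + 12).
Verify: -(3*k**3 + 9*k**2 + 19*k + 12)*factorial(k + 1)/(2*2**k) matches t_k.

Yes. s_k = -(3*k**2 + 3*k + 1)*factorial(k + 1)/2**k.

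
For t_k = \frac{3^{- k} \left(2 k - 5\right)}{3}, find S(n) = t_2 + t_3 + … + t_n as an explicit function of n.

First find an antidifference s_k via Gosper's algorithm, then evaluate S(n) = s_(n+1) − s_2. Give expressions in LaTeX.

r(k) = (2*k - 3)/(3*(2*k - 5)) after simplifying.
Gosper form: A/B · C(k+1)/C(k) with A=1/3, B=1, C=k - 5/2.
Set up (1/3)·f(k+1) − (1)·f(k) − (k - 5/2) = 0.
From deg A=0, deg B=0, deg C=1: d=1.
Solving with deg f ≤ 1: f(k) = -3*(k - 2)/2.
Certificate R = B(k−1)f/C = -3*(k - 2)/(2*k - 5) gives s_k = (2 - k)/3**k.
Verify: (2*k - 5)/(3*3**k) matches t_k.
Telescope: S(n) = s_(n+1) − s_(2) = 3**(-n - 1)*(1 - n) − (0) = 3**(-n - 1)*(1 - n).

S(n) = 3^{- n - 1} \left(1 - n\right)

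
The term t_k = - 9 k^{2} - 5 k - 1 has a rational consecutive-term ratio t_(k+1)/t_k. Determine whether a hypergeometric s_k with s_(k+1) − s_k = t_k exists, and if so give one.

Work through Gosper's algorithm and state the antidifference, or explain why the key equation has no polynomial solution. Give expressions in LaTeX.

s_k = k^{2} \left(2 - 3 k\right)

Compute t_(k+1)/t_k: get (9*k**2 + 23*k + 15)/(9*k**2 + 5*k + 1).
Gosper form: A/B · C(k+1)/C(k) with A=1, B=1, C=k**2 + 5*k/9 + 1/9.
Need (1)·f(k+1) − (1)·f(k) = k**2 + 5*k/9 + 1/9.
Degrees (0,0,2) ⇒ d ≤ 3.
A polynomial solution: f(k) = k**2*(3*k - 2)/9.
Then R = B(k−1)f/C = k**2*(3*k - 2)/(9*k**2 + 5*k + 1), so s_k = R(k)·t_k = k**2*(2 - 3*k).
s_(k+1) − s_k = -9*k**2 - 5*k - 1 = t_k.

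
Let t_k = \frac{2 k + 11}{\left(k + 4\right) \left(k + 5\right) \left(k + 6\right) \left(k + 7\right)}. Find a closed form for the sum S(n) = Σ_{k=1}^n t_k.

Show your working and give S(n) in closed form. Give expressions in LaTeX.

S(n) = \frac{n \left(n + 12\right)}{35 \left(n^{2} + 12 n + 35\right)}

t_(k+1)/t_k = (k + 4)*(2*k + 13)/((k + 8)*(2*k + 11)).
A = k + 4, B = k + 8, C = k + 11/2.
Key eq: (k + 4)·f(k+1) = (k + 7)·f(k) + (k + 11/2).
Bound: deg f ≤ 3.
Match coefficients ⇒ f(k) = k*(k + 5)*(k + 10)/48.
Then R = B(k−1)f/C = k*(k + 5)*(k + 7)*(k + 10)/(24*(2*k + 11)), so s_k = R(k)·t_k = k*(k + 10)/(24*(k**2 + 10*k + 24)).
Check: Δs_k = (2*k + 11)/(k**4 + 22*k**3 + 179*k**2 + 638*k + 840). ✓
s_(n+1) = (n**2 + 12*n + 11)/(24*(n**2 + 12*n + 35)) and s_(1) = 11/840, so S(n) = n*(n + 12)/(35*(n**2 + 12*n + 35)).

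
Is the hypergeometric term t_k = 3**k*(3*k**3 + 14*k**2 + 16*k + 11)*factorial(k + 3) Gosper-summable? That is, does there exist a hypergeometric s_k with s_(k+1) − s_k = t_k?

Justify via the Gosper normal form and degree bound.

Compute t_(k+1)/t_k: get 3*(3*k**4 + 35*k**3 + 145*k**2 + 256*k + 176)/(3*k**3 + 14*k**2 + 16*k + 11).
Take A(k)=3*k + 12, B(k)=1, C(k)=k**3 + 14*k**2/3 + 16*k/3 + 11/3.
Set up (3*k + 12)·f(k+1) − (1)·f(k) − (k**3 + 14*k**2/3 + 16*k/3 + 11/3) = 0.
d = 2 from the (1,0,3) case.
Coefficient equations give f(k) = (k**2 - k + 1)/3.
So s_k = (B(k−1)f/C)·t_k = ((k**2 - k + 1)/(3*k**3 + 14*k**2 + 16*k + 11))·t_k = 3**k*(k**2 - k + 1)*factorial(k + 3).
s_(k+1) − s_k = 3**k*(3*k**3 + 14*k**2 + 16*k + 11)*factorial(k + 3) = t_k.

Yes. s_k = 3**k*(k**2 - k + 1)*factorial(k + 3).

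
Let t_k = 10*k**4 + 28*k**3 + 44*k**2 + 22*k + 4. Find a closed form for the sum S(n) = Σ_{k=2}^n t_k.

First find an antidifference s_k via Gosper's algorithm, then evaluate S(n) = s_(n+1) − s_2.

Ratio r(k) = (5*k**4 + 34*k**3 + 94*k**2 + 117*k + 54)/(5*k**4 + 14*k**3 + 22*k**2 + 11*k + 2).
So A=1 and B=1, with C=k**4 + 14*k**3/5 + 22*k**2/5 + 11*k/5 + 2/5.
Key eq: (1)·f(k+1) = (1)·f(k) + (k**4 + 14*k**3/5 + 22*k**2/5 + 11*k/5 + 2/5).
d = 5 from the (0,0,4) case.
A polynomial solution: f(k) = k**2*(k**3 + k**2 + 2*k - 2)/5.
So s_k = (B(k−1)f/C)·t_k = (k**2*(k**3 + k**2 + 2*k - 2)/(5*k**4 + 14*k**3 + 22*k**2 + 11*k + 2))·t_k = 2*k**2*(k**3 + k**2 + 2*k - 2).
Verify: 10*k**4 + 28*k**3 + 44*k**2 + 22*k + 4 matches t_k.
Evaluate: s_(n+1) = 2*n**5 + 12*n**4 + 32*n**3 + 40*n**2 + 22*n + 4; subtract s_(2) = 112 ⇒ S(n) = 2*n**5 + 12*n**4 + 32*n**3 + 40*n**2 + 22*n - 108.

S(n) = 2*n**5 + 12*n**4 + 32*n**3 + 40*n**2 + 22*n - 108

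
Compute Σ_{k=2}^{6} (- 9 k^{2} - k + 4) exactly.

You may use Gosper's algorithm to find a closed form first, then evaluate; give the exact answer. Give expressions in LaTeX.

Σ = -810

Compute t_(k+1)/t_k: get (k + 9*(k + 1)**2 - 3)/(9*k**2 + k - 4).
Normal form (A,B,C) = (1, 1, k**2 + k/9 - 4/9).
Need (1)·f(k+1) − (1)·f(k) = k**2 + k/9 - 4/9.
From deg A=0, deg B=0, deg C=2: d=3.
Match coefficients ⇒ f(k) = k*(3*k**2 - 4*k - 3)/9.
Then R = B(k−1)f/C = k*(3*k**2 - 4*k - 3)/(9*k**2 + k - 4), so s_k = R(k)·t_k = k*(-3*k**2 + 4*k + 3).
Verify: -9*k**2 - k + 4 matches t_k.
Sum = s_(7) − s_(2); s_(7) = -812, s_(2) = -2 ⇒ -810.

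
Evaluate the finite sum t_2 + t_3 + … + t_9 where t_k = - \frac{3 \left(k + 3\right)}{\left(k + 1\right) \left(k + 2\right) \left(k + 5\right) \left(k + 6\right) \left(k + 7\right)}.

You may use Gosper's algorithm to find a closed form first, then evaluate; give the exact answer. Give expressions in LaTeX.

t_(k+1)/t_k = (k + 1)*(k + 4)*(k + 5)/((k + 3)**2*(k + 8)).
So A=k + 1 and B=k + 8, with C=k**3 + 10*k**2 + 33*k + 36.
Solve (k + 1)·f(k+1) − (k + 7)·f(k) = k**3 + 10*k**2 + 33*k + 36.
Degrees (1,1,3) ⇒ d ≤ 6.
Match coefficients ⇒ f(k) = k*(k + 2)*(k + 3)*(k + 4)*(k**2 + 12*k + 41)/90.
Get s_k = R·t_k = k*(-k**2 - 12*k - 41)/(30*(k**3 + 12*k**2 + 41*k + 30)) with R(k) = B(k−1)f(k)/C(k) = k*(k + 2)*(k + 7)*(k**2 + 12*k + 41)/(90*(k + 3)).
Δs = 3*(-k - 3)/(k**5 + 21*k**4 + 163*k**3 + 567*k**2 + 844*k + 420), as required.
Evaluate s at k=10 and k=2: -29/880 and -23/840; difference -103/18480.

Σ = -103/18480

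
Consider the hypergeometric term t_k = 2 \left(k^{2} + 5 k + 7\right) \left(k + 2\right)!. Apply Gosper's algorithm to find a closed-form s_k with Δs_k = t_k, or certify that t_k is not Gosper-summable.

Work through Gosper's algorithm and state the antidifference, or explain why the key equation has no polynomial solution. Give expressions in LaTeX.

s_k = 2 \left(k + 2\right) \left(k + 2\right)!

Ratio r(k) = (k + 3)*(5*k + (k + 1)**2 + 12)/(k**2 + 5*k + 7).
Take A(k)=k + 3, B(k)=1, C(k)=k**2 + 5*k + 7.
Set up (k + 3)·f(k+1) − (1)·f(k) − (k**2 + 5*k + 7) = 0.
Degrees (1,0,2) ⇒ d ≤ 1.
Solving with deg f ≤ 1: f(k) = k + 2.
R(k) = B(k−1)·f(k)/C(k) = (k + 2)/(k**2 + 5*k + 7); s_k = R·t_k = 2*(k + 2)*factorial(k + 2).
s_(k+1) − s_k = 2*(k**2 + 5*k + 7)*factorial(k + 2) = t_k.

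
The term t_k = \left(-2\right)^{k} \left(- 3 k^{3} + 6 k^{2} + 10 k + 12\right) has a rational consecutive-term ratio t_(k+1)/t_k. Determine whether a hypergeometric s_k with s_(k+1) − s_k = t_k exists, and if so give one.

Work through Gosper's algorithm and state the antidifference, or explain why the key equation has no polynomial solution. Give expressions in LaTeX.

s_k = \left(-2\right)^{k} \left(k^{3} - 4 k^{2} - 2\right)

Ratio r(k) = 2*(-3*k**3 - 3*k**2 + 13*k + 25)/(3*k**3 - 6*k**2 - 10*k - 12).
So A=-2 and B=1, with C=k**3 - 2*k**2 - 10*k/3 - 4.
f must satisfy (-2)·f(k+1) − (1)·f(k) = k**3 - 2*k**2 - 10*k/3 - 4.
deg f ≤ 3 (via 0,0,3).
A polynomial solution: f(k) = -(k**3 - 4*k**2 - 2)/3.
So s_k = (B(k−1)f/C)·t_k = (-(k**3 - 4*k**2 - 2)/(3*k**3 - 6*k**2 - 10*k - 12))·t_k = (-2)**k*(k**3 - 4*k**2 - 2).
s_(k+1) − s_k = (-2)**k*(-3*k**3 + 6*k**2 + 10*k + 12) = t_k.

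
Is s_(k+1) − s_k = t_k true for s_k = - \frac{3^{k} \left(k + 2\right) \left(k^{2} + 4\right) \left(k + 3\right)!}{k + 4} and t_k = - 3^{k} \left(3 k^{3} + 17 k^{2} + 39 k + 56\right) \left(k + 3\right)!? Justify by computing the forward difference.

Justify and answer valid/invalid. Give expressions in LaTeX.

Invalid: residual \frac{2 \cdot 3^{k} \left(3 k^{4} + 29 k^{3} + 106 k^{2} + 212 k + 220\right) \left(k + 3\right)!}{\left(k + 4\right) \left(k + 5\right)} ≠ 0.

s_(k+1) = -3**(k + 1)*(k + 3)*(k**2 + 2*k + 5)*factorial(k + 4)/(k + 5)
s_(k+1) − s_k = -3**k*(3*k**5 + 38*k**4 + 194*k**3 + 535*k**2 + 860*k + 680)*factorial(k + 3)/((k + 4)*(k + 5))
(s_(k+1) − s_k) − t_k = 2*3**k*(3*k**4 + 29*k**3 + 106*k**2 + 212*k + 220)*factorial(k + 3)/((k + 4)*(k + 5))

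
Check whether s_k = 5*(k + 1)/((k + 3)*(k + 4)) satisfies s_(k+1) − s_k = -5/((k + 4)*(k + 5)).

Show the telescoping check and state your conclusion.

s_(k+1) = 5*(k + 2)/((k + 4)*(k + 5))
s_(k+1) − s_k = 5*(1 - k)/(k**3 + 12*k**2 + 47*k + 60)
(s_(k+1) − s_k) − t_k = 20/(k**3 + 12*k**2 + 47*k + 60)

Invalid: residual 20/(k**3 + 12*k**2 + 47*k + 60) ≠ 0.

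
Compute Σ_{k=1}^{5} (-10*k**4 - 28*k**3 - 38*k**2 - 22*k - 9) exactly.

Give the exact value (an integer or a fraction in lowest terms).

Step 1: r(k) = (10*k**4 + 68*k**3 + 182*k**2 + 222*k + 107)/(10*k**4 + 28*k**3 + 38*k**2 + 22*k + 9).
Factor: A=1; B=1; C=k**4 + 14*k**3/5 + 19*k**2/5 + 11*k/5 + 9/10.
Set up (1)·f(k+1) − (1)·f(k) − (k**4 + 14*k**3/5 + 19*k**2/5 + 11*k/5 + 9/10) = 0.
deg f ≤ 5 (via 0,0,4).
Solving with deg f ≤ 5: f(k) = k*(2*k**4 + 2*k**3 + 2*k**2 - k + 4)/10.
Certificate R = B(k−1)f/C = k*(2*k**4 + 2*k**3 + 2*k**2 - k + 4)/(10*k**4 + 28*k**3 + 38*k**2 + 22*k + 9) gives s_k = k*(-2*k**4 - 2*k**3 - 2*k**2 + k - 4).
Check: Δs_k = -10*k**4 - 28*k**3 - 38*k**2 - 22*k - 9. ✓
Telescoping: Σ = s_(6) − s_(1) = -18564 − (-9) = -18555.

Σ = -18555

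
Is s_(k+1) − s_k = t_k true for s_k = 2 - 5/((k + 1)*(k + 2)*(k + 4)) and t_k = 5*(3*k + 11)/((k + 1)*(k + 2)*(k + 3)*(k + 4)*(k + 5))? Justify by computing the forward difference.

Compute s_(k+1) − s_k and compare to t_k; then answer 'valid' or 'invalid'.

Valid: the claim telescopes to t_k.

s_(k+1) = 2 - 5/((k + 2)*(k + 3)*(k + 5))
s_(k+1) − s_k = 5*(3*k + 11)/(k**5 + 15*k**4 + 85*k**3 + 225*k**2 + 274*k + 120)
(s_(k+1) − s_k) − t_k = 0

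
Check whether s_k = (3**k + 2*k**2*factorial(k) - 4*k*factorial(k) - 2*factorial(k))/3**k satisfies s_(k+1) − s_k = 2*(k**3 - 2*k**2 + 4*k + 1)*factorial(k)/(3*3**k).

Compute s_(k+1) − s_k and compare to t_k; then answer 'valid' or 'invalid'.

valid; difference matches t_k

s_(k+1) = (3*3**k + 2*k**3*factorial(k) + 2*k**2*factorial(k) - 4*k*factorial(k) - 4*factorial(k))/(3*3**k)
s_(k+1) − s_k = 2*(k**3 - 2*k**2 + 4*k + 1)*factorial(k)/(3*3**k)
(s_(k+1) − s_k) − t_k = 0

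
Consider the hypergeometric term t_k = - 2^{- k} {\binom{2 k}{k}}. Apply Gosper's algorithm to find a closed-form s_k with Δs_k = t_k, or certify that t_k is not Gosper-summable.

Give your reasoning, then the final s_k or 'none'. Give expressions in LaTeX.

The ratio is (2*k + 1)/(k + 1).
So A=2*k + 1 and B=k + 1, with C=1.
Set up (2*k + 1)·f(k+1) − (k)·f(k) − (1) = 0.
From deg A=1, deg B=1, deg C=0: d=-1.
deg f ≤ -1 is impossible — no certificate.

none — t_k is not Gosper-summable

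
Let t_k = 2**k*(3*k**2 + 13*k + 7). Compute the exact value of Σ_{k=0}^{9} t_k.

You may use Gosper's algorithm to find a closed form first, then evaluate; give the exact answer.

The ratio is 2*(3*k**2 + 19*k + 23)/(3*k**2 + 13*k + 7).
A = 2, B = 1, C = k**2 + 13*k/3 + 7/3.
Solve (2)·f(k+1) − (1)·f(k) = k**2 + 13*k/3 + 7/3.
From deg A=0, deg B=0, deg C=2: d=2.
Solving with deg f ≤ 2: f(k) = (3*k**2 + k - 1)/3.
R(k) = B(k−1)·f(k)/C(k) = (3*k**2 + k - 1)/(3*k**2 + 13*k + 7); s_k = R·t_k = 2**k*(3*k**2 + k - 1).
Δs = 2**k*(3*k**2 + 13*k + 7), as required.
Sum = s_(10) − s_(0); s_(10) = 316416, s_(0) = -1 ⇒ 316417.

Σ = 316417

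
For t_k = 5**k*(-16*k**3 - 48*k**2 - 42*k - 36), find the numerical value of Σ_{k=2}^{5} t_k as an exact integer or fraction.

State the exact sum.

Σ = -12155500

Compute t_(k+1)/t_k: get 5*(8*k**3 + 48*k**2 + 93*k + 71)/(8*k**3 + 24*k**2 + 21*k + 18).
So A=5 and B=1, with C=k**3 + 3*k**2 + 21*k/8 + 9/4.
Solve (5)·f(k+1) − (1)·f(k) = k**3 + 3*k**2 + 21*k/8 + 9/4.
Bound: deg f ≤ 3.
A polynomial solution: f(k) = (4*k**3 - 3*k**2 + 3*k + 4)/16.
R(k) = B(k−1)·f(k)/C(k) = (4*k**3 - 3*k**2 + 3*k + 4)/(2*(8*k**3 + 24*k**2 + 21*k + 18)); s_k = R·t_k = 5**k*(-4*k**3 + 3*k**2 - 3*k - 4).
Verify: 5**k*(-16*k**3 - 48*k**2 - 42*k - 36) matches t_k.
Telescoping: Σ = s_(6) − s_(2) = -12156250 − (-750) = -12155500.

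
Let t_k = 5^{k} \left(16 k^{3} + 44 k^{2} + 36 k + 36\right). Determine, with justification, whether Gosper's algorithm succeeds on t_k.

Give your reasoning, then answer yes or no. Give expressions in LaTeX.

Ratio r(k) = 5*(4*k**3 + 23*k**2 + 43*k + 33)/(4*k**3 + 11*k**2 + 9*k + 9).
A = 5, B = 1, C = k**3 + 11*k**2/4 + 9*k/4 + 9/4.
Solve (5)·f(k+1) − (1)·f(k) = k**3 + 11*k**2/4 + 9*k/4 + 9/4.
d = 3 from the (0,0,3) case.
A polynomial solution: f(k) = (k**3 - k**2 + k + 1)/4.
R(k) = B(k−1)·f(k)/C(k) = (k**3 - k**2 + k + 1)/(4*k**3 + 11*k**2 + 9*k + 9); s_k = R·t_k = 4*5**k*(k**3 - k**2 + k + 1).
Check: Δs_k = 5**k*(16*k**3 + 44*k**2 + 36*k + 36). ✓

Yes. s_k = 4 \cdot 5^{k} \left(k^{3} - k^{2} + k + 1\right).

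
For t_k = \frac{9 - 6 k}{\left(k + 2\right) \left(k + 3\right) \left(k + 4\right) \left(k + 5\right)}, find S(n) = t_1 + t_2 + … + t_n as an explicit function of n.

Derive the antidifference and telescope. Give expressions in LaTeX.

t_(k+1)/t_k = (k + 2)*(2*k - 1)/((k + 6)*(2*k - 3)).
Gosper form: A/B · C(k+1)/C(k) with A=k + 2, B=k + 6, C=k - 3/2.
Need (k + 2)·f(k+1) − (k + 5)·f(k) = k - 3/2.
d = 3 from the (1,1,1) case.
Solve for f: f(k) = -k*(k**2 + 9*k + 98)/144 (degree 3 ≤ 3).
R(k) = B(k−1)·f(k)/C(k) = -k*(k + 5)*(k**2 + 9*k + 98)/(72*(2*k - 3)); s_k = R·t_k = k*(k**2 + 9*k + 98)/(24*(k + 2)*(k + 3)*(k + 4)).
s_(k+1) − s_k = 3*(3 - 2*k)/(k**4 + 14*k**3 + 71*k**2 + 154*k + 120) = t_k.
Σ_(k=1)^n t_k = s_(n+1) − s_(1) = ((n**3 + 12*n**2 + 119*n + 108)/(24*(n**3 + 12*n**2 + 47*n + 60))) − (3/40), i.e. n*(-n**2 - 12*n + 43)/(30*(n**3 + 12*n**2 + 47*n + 60)).

S(n) = \frac{n \left(- n^{2} - 12 n + 43\right)}{30 \left(n^{3} + 12 n^{2} + 47 n + 60\right)}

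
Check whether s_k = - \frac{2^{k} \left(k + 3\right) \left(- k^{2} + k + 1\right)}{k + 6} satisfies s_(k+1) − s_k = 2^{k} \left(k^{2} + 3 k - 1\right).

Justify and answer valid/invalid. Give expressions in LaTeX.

Invalid: residual \frac{3 \cdot 2^{k} \left(- k^{3} - 8 k^{2} - 18 k + 5\right)}{k^{2} + 13 k + 42} ≠ 0.

s_(k+1) = -2**(k + 1)*(k + 4)*(k - (k + 1)**2 + 2)/(k + 7)
s_(k+1) − s_k = 2**k*(k**4 + 13*k**3 + 56*k**2 + 59*k - 27)/(k**2 + 13*k + 42)
(s_(k+1) − s_k) − t_k = 3*2**k*(-k**3 - 8*k**2 - 18*k + 5)/(k**2 + 13*k + 42)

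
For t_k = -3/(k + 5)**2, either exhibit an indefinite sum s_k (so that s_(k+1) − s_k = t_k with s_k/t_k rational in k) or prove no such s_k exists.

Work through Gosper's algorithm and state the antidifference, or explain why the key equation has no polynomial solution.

Compute t_(k+1)/t_k: get (k + 5)**2/(k + 6)**2.
Take A(k)=k**2 + 10*k + 25, B(k)=k**2 + 12*k + 36, C(k)=1.
Need (k**2 + 10*k + 25)·f(k+1) − (k**2 + 10*k + 25)·f(k) = 1.
Bound: deg f ≤ 0.
Write f(k) = c0. Then LHS − RHS = -1, requiring -1 = 0: contradictory. No certificate.

none (Gosper's algorithm certifies no s_k)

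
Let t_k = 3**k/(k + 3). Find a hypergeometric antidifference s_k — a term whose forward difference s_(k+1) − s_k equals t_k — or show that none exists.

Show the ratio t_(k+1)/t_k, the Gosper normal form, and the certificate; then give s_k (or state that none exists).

r(k) = 3*(k + 3)/(k + 4) after simplifying.
Normal form (A,B,C) = (3*k + 9, k + 4, 1).
Key eq: (3*k + 9)·f(k+1) = (k + 3)·f(k) + (1).
Degrees (1,1,0) ⇒ d ≤ -1.
deg f ≤ -1 is impossible — no certificate.

not Gosper-summable; s_k does not exist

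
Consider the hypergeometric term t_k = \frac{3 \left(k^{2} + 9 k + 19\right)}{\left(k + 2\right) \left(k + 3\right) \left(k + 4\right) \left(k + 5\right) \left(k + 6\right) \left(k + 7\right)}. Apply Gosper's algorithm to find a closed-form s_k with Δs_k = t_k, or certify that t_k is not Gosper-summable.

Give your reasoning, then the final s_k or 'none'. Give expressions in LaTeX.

s_k = \frac{k \left(k^{2} + 12 k + 44\right)}{48 \left(k^{3} + 12 k^{2} + 44 k + 48\right)}

Compute t_(k+1)/t_k: get (k + 2)*(9*k + (k + 1)**2 + 28)/((k + 8)*(k**2 + 9*k + 19)).
Factor: A=k + 2; B=k + 8; C=k**2 + 9*k + 19.
f must satisfy (k + 2)·f(k+1) − (k + 7)·f(k) = k**2 + 9*k + 19.
d = 5 from the (1,1,2) case.
Match coefficients ⇒ f(k) = k*(k + 3)*(k + 5)*(k**2 + 12*k + 44)/144.
R(k) = B(k−1)·f(k)/C(k) = k*(k + 3)*(k + 5)*(k + 7)*(k**2 + 12*k + 44)/(144*(k**2 + 9*k + 19)); s_k = R·t_k = k*(k**2 + 12*k + 44)/(48*(k**3 + 12*k**2 + 44*k + 48)).
s_(k+1) − s_k = 3*(k**2 + 9*k + 19)/(k**6 + 27*k**5 + 295*k**4 + 1665*k**3 + 5104*k**2 + 8028*k + 5040) = t_k.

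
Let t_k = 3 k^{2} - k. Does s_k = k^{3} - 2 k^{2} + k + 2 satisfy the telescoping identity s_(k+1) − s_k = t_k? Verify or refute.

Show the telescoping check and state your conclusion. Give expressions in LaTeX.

Valid — Δs_k = t_k.

s_(k+1) = k**3 + k**2 + 2
s_(k+1) − s_k = k*(3*k - 1)
(s_(k+1) − s_k) − t_k = 0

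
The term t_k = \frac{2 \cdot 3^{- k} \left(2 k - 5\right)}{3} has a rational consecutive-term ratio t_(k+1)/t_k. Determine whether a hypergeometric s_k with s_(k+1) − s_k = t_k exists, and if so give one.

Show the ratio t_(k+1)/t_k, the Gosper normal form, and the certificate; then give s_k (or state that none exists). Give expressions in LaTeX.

The ratio is (2*k - 3)/(3*(2*k - 5)).
A = 1/3, B = 1, C = k - 5/2.
Need (1/3)·f(k+1) − (1)·f(k) = k - 5/2.
Degrees (0,0,1) ⇒ d ≤ 1.
Coefficient equations give f(k) = -3*(k - 2)/2.
R(k) = B(k−1)·f(k)/C(k) = -3*(k - 2)/(2*k - 5); s_k = R·t_k = 2*(2 - k)/3**k.
s_(k+1) − s_k = 2*(2*k - 5)/(3*3**k) = t_k.

s_k = 2 \cdot 3^{- k} \left(2 - k\right)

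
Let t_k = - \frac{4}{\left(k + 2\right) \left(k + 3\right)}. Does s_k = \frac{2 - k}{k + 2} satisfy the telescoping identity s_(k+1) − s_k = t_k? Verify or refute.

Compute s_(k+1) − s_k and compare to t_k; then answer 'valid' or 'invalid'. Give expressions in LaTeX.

valid; difference matches t_k

s_(k+1) = (1 - k)/(k + 3)
s_(k+1) − s_k = -4/(k**2 + 5*k + 6)
(s_(k+1) − s_k) − t_k = 0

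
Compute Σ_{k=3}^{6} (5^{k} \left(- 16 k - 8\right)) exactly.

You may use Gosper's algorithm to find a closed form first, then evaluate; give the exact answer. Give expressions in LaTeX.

Σ = -1952000

r(k) = 5*(2*k + 3)/(2*k + 1) after simplifying.
Take A(k)=5, B(k)=1, C(k)=k + 1/2.
Key eq: (5)·f(k+1) = (1)·f(k) + (k + 1/2).
deg f ≤ 1 (via 0,0,1).
Match coefficients ⇒ f(k) = (4*k - 3)/16.
So s_k = (B(k−1)f/C)·t_k = ((4*k - 3)/(8*(2*k + 1)))·t_k = 5**k*(3 - 4*k).
Verify: 5**k*(-16*k - 8) matches t_k.
Sum = s_(7) − s_(3); s_(7) = -1953125, s_(3) = -1125 ⇒ -1952000.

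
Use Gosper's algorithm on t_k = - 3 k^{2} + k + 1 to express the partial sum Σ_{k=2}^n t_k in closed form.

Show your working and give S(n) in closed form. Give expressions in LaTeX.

S(n) = - n^{3} - n^{2} + n + 1

Compute t_(k+1)/t_k: get (k - 3*(k + 1)**2 + 2)/(-3*k**2 + k + 1).
A = 1, B = 1, C = k**2 - k/3 - 1/3.
Need (1)·f(k+1) − (1)·f(k) = k**2 - k/3 - 1/3.
From deg A=0, deg B=0, deg C=2: d=3.
Match coefficients ⇒ f(k) = k**2*(k - 2)/3.
Then R = B(k−1)f/C = k**2*(k - 2)/(3*k**2 - k - 1), so s_k = R(k)·t_k = k**2*(2 - k).
Check: Δs_k = -3*k**2 + k + 1. ✓
Σ_(k=2)^n t_k = s_(n+1) − s_(2) = (-n**3 - n**2 + n + 1) − (0), i.e. -n**3 - n**2 + n + 1.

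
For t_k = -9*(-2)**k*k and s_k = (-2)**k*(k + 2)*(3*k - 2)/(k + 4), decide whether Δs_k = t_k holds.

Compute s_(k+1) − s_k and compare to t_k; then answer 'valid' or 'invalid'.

s_(k+1) = (-2)**(k + 1)*(k + 3)*(3*k + 1)/(k + 5)
s_(k+1) − s_k = (-2)**k*(-9*k**3 - 63*k**2 - 102*k - 4)/(k**2 + 9*k + 20)
(s_(k+1) − s_k) − t_k = (-2)**(k + 1)*(-9*k**2 - 39*k + 2)/(k**2 + 9*k + 20)

Invalid: residual (-2)**(k + 1)*(-9*k**2 - 39*k + 2)/(k**2 + 9*k + 20) ≠ 0.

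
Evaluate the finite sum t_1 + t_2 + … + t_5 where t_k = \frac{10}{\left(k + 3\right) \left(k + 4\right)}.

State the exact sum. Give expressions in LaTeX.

Compute t_(k+1)/t_k: get (k + 3)/(k + 5).
Take A(k)=k + 3, B(k)=k + 5, C(k)=1.
Set up (k + 3)·f(k+1) − (k + 4)·f(k) − (1) = 0.
d = 1 from the (1,1,0) case.
A polynomial solution: f(k) = k/3.
R(k) = B(k−1)·f(k)/C(k) = k*(k + 4)/3; s_k = R·t_k = 10*k/(3*(k + 3)).
Δs = 10/(k**2 + 7*k + 12), as required.
Telescoping: Σ = s_(6) − s_(1) = 20/9 − (5/6) = 25/18.

Σ = 25/18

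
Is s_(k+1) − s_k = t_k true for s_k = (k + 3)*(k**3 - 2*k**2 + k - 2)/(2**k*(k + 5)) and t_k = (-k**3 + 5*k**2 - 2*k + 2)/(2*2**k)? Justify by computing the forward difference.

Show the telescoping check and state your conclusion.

s_(k+1) = (k + 4)*(k + (k + 1)**3 - 2*(k + 1)**2 - 1)/(2*2**k*(k + 6))
s_(k+1) − s_k = (-k**5 - 4*k**4 + 27*k**3 + 76*k**2 - 18*k + 32)/(2*2**k*(k**2 + 11*k + 30))
(s_(k+1) − s_k) − t_k = (k**4 + 2*k**3 - 27*k**2 + 10*k - 14)/(2**k*(k**2 + 11*k + 30))

Invalid: residual (k**4 + 2*k**3 - 27*k**2 + 10*k - 14)/(2**k*(k**2 + 11*k + 30)) ≠ 0.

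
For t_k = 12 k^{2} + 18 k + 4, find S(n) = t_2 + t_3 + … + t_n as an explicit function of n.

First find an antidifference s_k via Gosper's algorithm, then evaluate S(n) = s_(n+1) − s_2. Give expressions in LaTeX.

r(k) = (6*k**2 + 21*k + 17)/(6*k**2 + 9*k + 2) after simplifying.
So A=1 and B=1, with C=k**2 + 3*k/2 + 1/3.
Key eq: (1)·f(k+1) = (1)·f(k) + (k**2 + 3*k/2 + 1/3).
Bound: deg f ≤ 3.
Solve for f: f(k) = k*(4*k**2 + 3*k - 3)/12 (degree 3 ≤ 3).
So s_k = (B(k−1)f/C)·t_k = (k*(4*k**2 + 3*k - 3)/(2*(6*k**2 + 9*k + 2)))·t_k = k*(4*k**2 + 3*k - 3).
s_(k+1) − s_k = 12*k**2 + 18*k + 4 = t_k.
s_(n+1) = 4*n**3 + 15*n**2 + 15*n + 4 and s_(2) = 38, so S(n) = 4*n**3 + 15*n**2 + 15*n - 34.

S(n) = 4 n^{3} + 15 n^{2} + 15 n - 34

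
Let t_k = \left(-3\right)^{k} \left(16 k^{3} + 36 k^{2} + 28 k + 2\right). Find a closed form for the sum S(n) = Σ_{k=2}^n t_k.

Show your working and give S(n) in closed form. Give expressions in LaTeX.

S(n) = 12 \left(-3\right)^{n} n^{3} + 36 \left(-3\right)^{n} n^{2} + 30 \left(-3\right)^{n} n + 3 \left(-3\right)^{n} + 243

The ratio is 3*(-8*k**3 - 42*k**2 - 74*k - 41)/(8*k**3 + 18*k**2 + 14*k + 1).
So A=-3 and B=1, with C=k**3 + 9*k**2/4 + 7*k/4 + 1/8.
Solve (-3)·f(k+1) − (1)·f(k) = k**3 + 9*k**2/4 + 7*k/4 + 1/8.
From deg A=0, deg B=0, deg C=3: d=3.
Solving with deg f ≤ 3: f(k) = -(4*k**3 - 2*k - 1)/16.
R(k) = B(k−1)·f(k)/C(k) = -(4*k**3 - 2*k - 1)/(2*(8*k**3 + 18*k**2 + 14*k + 1)); s_k = R·t_k = (-3)**k*(-4*k**3 + 2*k + 1).
s_(k+1) − s_k = (-3)**k*(16*k**3 + 36*k**2 + 28*k + 2) = t_k.
Evaluate: s_(n+1) = 3*(-3)**n*(4*n**3 + 12*n**2 + 10*n + 1); subtract s_(2) = -243 ⇒ S(n) = 12*(-3)**n*n**3 + 36*(-3)**n*n**2 + 30*(-3)**n*n + 3*(-3)**n + 243.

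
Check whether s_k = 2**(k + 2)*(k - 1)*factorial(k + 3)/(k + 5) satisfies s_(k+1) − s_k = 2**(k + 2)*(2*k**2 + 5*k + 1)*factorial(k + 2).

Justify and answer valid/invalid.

Invalid: residual -2**(k + 3)*(k + 2)*(2*k**2 + 11*k + 3)*factorial(k + 2)/((k + 5)*(k + 6)) ≠ 0.

s_(k+1) = 2**(k + 3)*k*factorial(k + 4)/(k + 6)
s_(k+1) − s_k = 2**(k + 2)*(k + 3)*(2*k**2 + 11*k + 2)*factorial(k + 3)/((k + 5)*(k + 6))
(s_(k+1) − s_k) − t_k = -2**(k + 3)*(k + 2)*(2*k**2 + 11*k + 3)*factorial(k + 2)/((k + 5)*(k + 6))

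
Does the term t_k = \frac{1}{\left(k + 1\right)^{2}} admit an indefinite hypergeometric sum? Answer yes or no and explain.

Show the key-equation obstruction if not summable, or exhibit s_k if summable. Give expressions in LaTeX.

No; the coefficient equations for f are inconsistent.

The ratio is (k + 1)**2/(k + 2)**2.
Take A(k)=k**2 + 2*k + 1, B(k)=k**2 + 4*k + 4, C(k)=1.
Solve (k**2 + 2*k + 1)·f(k+1) − (k**2 + 2*k + 1)·f(k) = 1.
From deg A=2, deg B=2, deg C=0: d=0.
Generic f = c0 gives residual -1; -1 = 0 cannot hold, so t_k is not Gosper-summable.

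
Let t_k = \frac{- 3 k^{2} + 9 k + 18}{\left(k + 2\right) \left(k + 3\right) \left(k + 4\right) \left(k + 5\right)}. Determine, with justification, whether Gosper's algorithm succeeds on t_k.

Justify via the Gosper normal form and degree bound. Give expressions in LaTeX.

Step 1: r(k) = (k + 2)*(3*k - (k + 1)**2 + 9)/((k + 6)*(-k**2 + 3*k + 6)).
Factor: A=k + 2; B=k + 6; C=k**2 - 3*k - 6.
Key eq: (k + 2)·f(k+1) = (k + 5)·f(k) + (k**2 - 3*k - 6).
Degrees (1,1,2) ⇒ d ≤ 3.
Match coefficients ⇒ f(k) = -k*(k**2 + 45*k + 62)/36.
Then R = B(k−1)f/C = -k*(k + 5)*(k**2 + 45*k + 62)/(36*(k**2 - 3*k - 6)), so s_k = R(k)·t_k = k*(k**2 + 45*k + 62)/(12*(k + 2)*(k + 3)*(k + 4)).
s_(k+1) − s_k = 3*(-k**2 + 3*k + 6)/(k**4 + 14*k**3 + 71*k**2 + 154*k + 120) = t_k.

Yes. s_k = \frac{k \left(k^{2} + 45 k + 62\right)}{12 \left(k + 2\right) \left(k + 3\right) \left(k + 4\right)}.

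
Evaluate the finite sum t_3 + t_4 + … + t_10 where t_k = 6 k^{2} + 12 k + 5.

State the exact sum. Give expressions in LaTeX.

Σ = 2944

t_(k+1)/t_k = (6*k**2 + 24*k + 23)/(6*k**2 + 12*k + 5).
So A=1 and B=1, with C=k**2 + 2*k + 5/6.
f must satisfy (1)·f(k+1) − (1)·f(k) = k**2 + 2*k + 5/6.
From deg A=0, deg B=0, deg C=2: d=3.
Coefficient equations give f(k) = k**2*(2*k + 3)/6.
R(k) = B(k−1)·f(k)/C(k) = k**2*(2*k + 3)/(6*k**2 + 12*k + 5); s_k = R·t_k = k**2*(2*k + 3).
Δs = 6*k**2 + 12*k + 5, as required.
Sum = s_(11) − s_(3); s_(11) = 3025, s_(3) = 81 ⇒ 2944.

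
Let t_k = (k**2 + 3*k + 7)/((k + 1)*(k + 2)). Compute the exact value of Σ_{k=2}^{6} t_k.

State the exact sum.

Σ = 145/24

r(k) = (k + 1)*(3*k + (k + 1)**2 + 10)/((k + 3)*(k**2 + 3*k + 7)) after simplifying.
Gosper form: A/B · C(k+1)/C(k) with A=k + 1, B=k + 3, C=k**2 + 3*k + 7.
Set up (k + 1)·f(k+1) − (k + 2)·f(k) − (k**2 + 3*k + 7) = 0.
Bound: deg f ≤ 2.
Coefficient equations give f(k) = k*(k + 6).
So s_k = (B(k−1)f/C)·t_k = (k*(k + 2)*(k + 6)/(k**2 + 3*k + 7))·t_k = k*(k + 6)/(k + 1).
Δs = (k**2 + 3*k + 7)/(k**2 + 3*k + 2), as required.
Evaluate s at k=7 and k=2: 91/8 and 16/3; difference 145/24.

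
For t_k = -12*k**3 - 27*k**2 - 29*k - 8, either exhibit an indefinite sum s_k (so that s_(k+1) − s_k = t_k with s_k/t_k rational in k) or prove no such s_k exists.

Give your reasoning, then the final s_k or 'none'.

Compute t_(k+1)/t_k: get (12*k**3 + 63*k**2 + 119*k + 76)/(12*k**3 + 27*k**2 + 29*k + 8).
Take A(k)=1, B(k)=1, C(k)=k**3 + 9*k**2/4 + 29*k/12 + 2/3.
Need (1)·f(k+1) − (1)·f(k) = k**3 + 9*k**2/4 + 29*k/12 + 2/3.
deg f ≤ 4 (via 0,0,3).
Solving with deg f ≤ 4: f(k) = k*(3*k**3 + 3*k**2 + 4*k - 2)/12.
Then R = B(k−1)f/C = k*(3*k**3 + 3*k**2 + 4*k - 2)/(12*k**3 + 27*k**2 + 29*k + 8), so s_k = R(k)·t_k = k*(-3*k**3 - 3*k**2 - 4*k + 2).
Δs = -12*k**3 - 27*k**2 - 29*k - 8, as required.

s_k = k*(-3*k**3 - 3*k**2 - 4*k + 2)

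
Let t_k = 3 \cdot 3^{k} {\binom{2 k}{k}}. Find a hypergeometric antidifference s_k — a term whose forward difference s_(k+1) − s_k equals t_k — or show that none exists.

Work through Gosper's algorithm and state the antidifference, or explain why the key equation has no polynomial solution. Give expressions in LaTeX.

none (Gosper's algorithm certifies no s_k)

Ratio r(k) = 6*(2*k + 1)/(k + 1).
Normal form (A,B,C) = (12*k + 6, k + 1, 1).
Need (12*k + 6)·f(k+1) − (k)·f(k) = 1.
From deg A=1, deg B=1, deg C=0: d=-1.
d = -1 < 0 ⇒ no nonzero polynomial f; not summable.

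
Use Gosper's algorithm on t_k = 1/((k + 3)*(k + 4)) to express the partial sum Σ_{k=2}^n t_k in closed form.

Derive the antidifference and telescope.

S(n) = (n - 1)/(5*(n + 4))

The ratio is (k + 3)/(k + 5).
Gosper form: A/B · C(k+1)/C(k) with A=k + 3, B=k + 5, C=1.
f must satisfy (k + 3)·f(k+1) − (k + 4)·f(k) = 1.
From deg A=1, deg B=1, deg C=0: d=1.
Solving with deg f ≤ 1: f(k) = k/3.
Certificate R = B(k−1)f/C = k*(k + 4)/3 gives s_k = k/(3*(k + 3)).
s_(k+1) − s_k = 1/(k**2 + 7*k + 12) = t_k.
s_(n+1) = (n + 1)/(3*(n + 4)) and s_(2) = 2/15, so S(n) = (n - 1)/(5*(n + 4)).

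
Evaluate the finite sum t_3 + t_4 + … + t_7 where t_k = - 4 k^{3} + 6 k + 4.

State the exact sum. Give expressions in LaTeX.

t_(k+1)/t_k = (3*k - 2*(k + 1)**3 + 5)/(-2*k**3 + 3*k + 2).
Normal form (A,B,C) = (1, 1, k**3 - 3*k/2 - 1).
Need (1)·f(k+1) − (1)·f(k) = k**3 - 3*k/2 - 1.
deg f ≤ 4 (via 0,0,3).
A polynomial solution: f(k) = k*(k**3 - 2*k**2 - 2*k - 1)/4.
Get s_k = R·t_k = k*(-k**3 + 2*k**2 + 2*k + 1) with R(k) = B(k−1)f(k)/C(k) = k*(k**3 - 2*k**2 - 2*k - 1)/(2*(2*k**3 - 3*k - 2)).
Check: Δs_k = -4*k**3 + 6*k + 4. ✓
Telescoping: Σ = s_(8) − s_(3) = -2936 − (-6) = -2930.

Σ = -2930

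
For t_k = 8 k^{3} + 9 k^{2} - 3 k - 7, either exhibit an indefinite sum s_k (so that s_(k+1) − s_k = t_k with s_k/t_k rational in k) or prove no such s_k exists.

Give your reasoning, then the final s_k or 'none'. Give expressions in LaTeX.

Compute t_(k+1)/t_k: get (8*k**3 + 33*k**2 + 39*k + 7)/(8*k**3 + 9*k**2 - 3*k - 7).
Factor: A=1; B=1; C=k**3 + 9*k**2/8 - 3*k/8 - 7/8.
Key eq: (1)·f(k+1) = (1)·f(k) + (k**3 + 9*k**2/8 - 3*k/8 - 7/8).
d = 4 from the (0,0,3) case.
Solve for f: f(k) = k*(k - 2)*(2*k**2 + 3*k + 2)/8 (degree 4 ≤ 4).
Get s_k = R·t_k = k*(2*k**3 - k**2 - 4*k - 4) with R(k) = B(k−1)f(k)/C(k) = k*(k - 2)*(2*k**2 + 3*k + 2)/(8*k**3 + 9*k**2 - 3*k - 7).
Δs = 8*k**3 + 9*k**2 - 3*k - 7, as required.

s_k = k \left(2 k^{3} - k^{2} - 4 k - 4\right)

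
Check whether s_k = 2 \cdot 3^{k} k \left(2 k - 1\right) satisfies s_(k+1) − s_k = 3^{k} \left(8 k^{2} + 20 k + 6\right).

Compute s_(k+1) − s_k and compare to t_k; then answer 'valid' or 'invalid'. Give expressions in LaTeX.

s_(k+1) = 6*3**k*(k + 1)*(2*k + 1)
s_(k+1) − s_k = 3**k*(8*k**2 + 20*k + 6)
(s_(k+1) − s_k) − t_k = 0

Valid — Δs_k = t_k.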